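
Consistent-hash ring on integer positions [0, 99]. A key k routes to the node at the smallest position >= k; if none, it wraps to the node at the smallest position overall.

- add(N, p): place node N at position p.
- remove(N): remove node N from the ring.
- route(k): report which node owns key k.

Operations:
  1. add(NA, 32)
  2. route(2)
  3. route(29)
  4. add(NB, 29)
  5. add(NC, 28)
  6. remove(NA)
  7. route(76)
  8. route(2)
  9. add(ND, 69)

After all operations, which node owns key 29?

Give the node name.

Op 1: add NA@32 -> ring=[32:NA]
Op 2: route key 2: smallest pos >= 2 is 32 -> NA
Op 3: route key 29: smallest pos >= 29 is 32 -> NA
Op 4: add NB@29 -> ring=[29:NB,32:NA]
Op 5: add NC@28 -> ring=[28:NC,29:NB,32:NA]
Op 6: remove NA -> ring=[28:NC,29:NB]
Op 7: route key 76: none >= 76, wrap to smallest pos 28 -> NC
Op 8: route key 2: smallest pos >= 2 is 28 -> NC
Op 9: add ND@69 -> ring=[28:NC,29:NB,69:ND]
Final route key 29: smallest pos >= 29 is 29 -> NB

Answer: NB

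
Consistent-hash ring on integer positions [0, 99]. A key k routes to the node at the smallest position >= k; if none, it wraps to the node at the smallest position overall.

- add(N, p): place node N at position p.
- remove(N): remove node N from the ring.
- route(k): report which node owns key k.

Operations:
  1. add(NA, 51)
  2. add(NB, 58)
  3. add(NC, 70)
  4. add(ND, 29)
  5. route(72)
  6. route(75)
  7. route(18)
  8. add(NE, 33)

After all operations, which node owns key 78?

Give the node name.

Answer: ND

Derivation:
Op 1: add NA@51 -> ring=[51:NA]
Op 2: add NB@58 -> ring=[51:NA,58:NB]
Op 3: add NC@70 -> ring=[51:NA,58:NB,70:NC]
Op 4: add ND@29 -> ring=[29:ND,51:NA,58:NB,70:NC]
Op 5: route key 72: none >= 72, wrap to smallest pos 29 -> ND
Op 6: route key 75: none >= 75, wrap to smallest pos 29 -> ND
Op 7: route key 18: smallest pos >= 18 is 29 -> ND
Op 8: add NE@33 -> ring=[29:ND,33:NE,51:NA,58:NB,70:NC]
Final route key 78: none >= 78, wrap to smallest pos 29 -> ND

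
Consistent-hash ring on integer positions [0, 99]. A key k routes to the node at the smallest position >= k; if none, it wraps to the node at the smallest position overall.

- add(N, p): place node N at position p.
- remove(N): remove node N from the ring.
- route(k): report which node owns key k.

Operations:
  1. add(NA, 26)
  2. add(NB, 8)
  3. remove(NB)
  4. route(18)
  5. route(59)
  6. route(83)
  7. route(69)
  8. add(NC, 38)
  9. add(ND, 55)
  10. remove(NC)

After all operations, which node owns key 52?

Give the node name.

Op 1: add NA@26 -> ring=[26:NA]
Op 2: add NB@8 -> ring=[8:NB,26:NA]
Op 3: remove NB -> ring=[26:NA]
Op 4: route key 18: smallest pos >= 18 is 26 -> NA
Op 5: route key 59: none >= 59, wrap to smallest pos 26 -> NA
Op 6: route key 83: none >= 83, wrap to smallest pos 26 -> NA
Op 7: route key 69: none >= 69, wrap to smallest pos 26 -> NA
Op 8: add NC@38 -> ring=[26:NA,38:NC]
Op 9: add ND@55 -> ring=[26:NA,38:NC,55:ND]
Op 10: remove NC -> ring=[26:NA,55:ND]
Final route key 52: smallest pos >= 52 is 55 -> ND

Answer: ND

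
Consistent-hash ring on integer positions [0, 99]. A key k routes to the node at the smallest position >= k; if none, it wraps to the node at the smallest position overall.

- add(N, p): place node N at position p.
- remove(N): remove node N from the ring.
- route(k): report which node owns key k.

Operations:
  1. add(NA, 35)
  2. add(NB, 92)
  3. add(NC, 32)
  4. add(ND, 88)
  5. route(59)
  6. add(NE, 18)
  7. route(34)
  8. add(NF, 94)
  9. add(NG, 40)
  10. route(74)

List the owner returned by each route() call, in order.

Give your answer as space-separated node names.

Answer: ND NA ND

Derivation:
Op 1: add NA@35 -> ring=[35:NA]
Op 2: add NB@92 -> ring=[35:NA,92:NB]
Op 3: add NC@32 -> ring=[32:NC,35:NA,92:NB]
Op 4: add ND@88 -> ring=[32:NC,35:NA,88:ND,92:NB]
Op 5: route key 59: smallest pos >= 59 is 88 -> ND
Op 6: add NE@18 -> ring=[18:NE,32:NC,35:NA,88:ND,92:NB]
Op 7: route key 34: smallest pos >= 34 is 35 -> NA
Op 8: add NF@94 -> ring=[18:NE,32:NC,35:NA,88:ND,92:NB,94:NF]
Op 9: add NG@40 -> ring=[18:NE,32:NC,35:NA,40:NG,88:ND,92:NB,94:NF]
Op 10: route key 74: smallest pos >= 74 is 88 -> ND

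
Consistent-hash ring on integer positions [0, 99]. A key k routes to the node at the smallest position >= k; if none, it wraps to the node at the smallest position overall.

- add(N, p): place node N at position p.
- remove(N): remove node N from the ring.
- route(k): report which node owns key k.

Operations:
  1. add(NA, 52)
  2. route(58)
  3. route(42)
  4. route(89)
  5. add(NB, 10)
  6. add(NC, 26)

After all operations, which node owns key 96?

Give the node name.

Op 1: add NA@52 -> ring=[52:NA]
Op 2: route key 58: none >= 58, wrap to smallest pos 52 -> NA
Op 3: route key 42: smallest pos >= 42 is 52 -> NA
Op 4: route key 89: none >= 89, wrap to smallest pos 52 -> NA
Op 5: add NB@10 -> ring=[10:NB,52:NA]
Op 6: add NC@26 -> ring=[10:NB,26:NC,52:NA]
Final route key 96: none >= 96, wrap to smallest pos 10 -> NB

Answer: NB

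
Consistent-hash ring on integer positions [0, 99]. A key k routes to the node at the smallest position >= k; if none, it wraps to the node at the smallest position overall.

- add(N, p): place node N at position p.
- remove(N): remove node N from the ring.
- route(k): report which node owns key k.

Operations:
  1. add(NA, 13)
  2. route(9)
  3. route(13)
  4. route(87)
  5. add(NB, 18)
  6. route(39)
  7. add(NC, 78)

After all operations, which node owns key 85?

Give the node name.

Answer: NA

Derivation:
Op 1: add NA@13 -> ring=[13:NA]
Op 2: route key 9: smallest pos >= 9 is 13 -> NA
Op 3: route key 13: smallest pos >= 13 is 13 -> NA
Op 4: route key 87: none >= 87, wrap to smallest pos 13 -> NA
Op 5: add NB@18 -> ring=[13:NA,18:NB]
Op 6: route key 39: none >= 39, wrap to smallest pos 13 -> NA
Op 7: add NC@78 -> ring=[13:NA,18:NB,78:NC]
Final route key 85: none >= 85, wrap to smallest pos 13 -> NA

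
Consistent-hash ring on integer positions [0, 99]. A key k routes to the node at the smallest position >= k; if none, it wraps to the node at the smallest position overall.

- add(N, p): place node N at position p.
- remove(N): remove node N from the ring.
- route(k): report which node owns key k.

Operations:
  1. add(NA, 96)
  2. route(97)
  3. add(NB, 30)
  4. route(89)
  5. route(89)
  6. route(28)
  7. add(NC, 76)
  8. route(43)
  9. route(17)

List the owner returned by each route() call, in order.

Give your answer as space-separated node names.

Answer: NA NA NA NB NC NB

Derivation:
Op 1: add NA@96 -> ring=[96:NA]
Op 2: route key 97: none >= 97, wrap to smallest pos 96 -> NA
Op 3: add NB@30 -> ring=[30:NB,96:NA]
Op 4: route key 89: smallest pos >= 89 is 96 -> NA
Op 5: route key 89: smallest pos >= 89 is 96 -> NA
Op 6: route key 28: smallest pos >= 28 is 30 -> NB
Op 7: add NC@76 -> ring=[30:NB,76:NC,96:NA]
Op 8: route key 43: smallest pos >= 43 is 76 -> NC
Op 9: route key 17: smallest pos >= 17 is 30 -> NB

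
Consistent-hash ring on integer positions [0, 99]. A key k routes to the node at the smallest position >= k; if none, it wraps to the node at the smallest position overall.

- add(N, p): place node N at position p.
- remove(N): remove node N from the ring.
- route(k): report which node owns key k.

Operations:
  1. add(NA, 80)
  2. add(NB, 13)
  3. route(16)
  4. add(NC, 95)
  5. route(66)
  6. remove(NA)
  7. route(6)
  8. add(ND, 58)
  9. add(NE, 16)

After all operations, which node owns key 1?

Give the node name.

Op 1: add NA@80 -> ring=[80:NA]
Op 2: add NB@13 -> ring=[13:NB,80:NA]
Op 3: route key 16: smallest pos >= 16 is 80 -> NA
Op 4: add NC@95 -> ring=[13:NB,80:NA,95:NC]
Op 5: route key 66: smallest pos >= 66 is 80 -> NA
Op 6: remove NA -> ring=[13:NB,95:NC]
Op 7: route key 6: smallest pos >= 6 is 13 -> NB
Op 8: add ND@58 -> ring=[13:NB,58:ND,95:NC]
Op 9: add NE@16 -> ring=[13:NB,16:NE,58:ND,95:NC]
Final route key 1: smallest pos >= 1 is 13 -> NB

Answer: NB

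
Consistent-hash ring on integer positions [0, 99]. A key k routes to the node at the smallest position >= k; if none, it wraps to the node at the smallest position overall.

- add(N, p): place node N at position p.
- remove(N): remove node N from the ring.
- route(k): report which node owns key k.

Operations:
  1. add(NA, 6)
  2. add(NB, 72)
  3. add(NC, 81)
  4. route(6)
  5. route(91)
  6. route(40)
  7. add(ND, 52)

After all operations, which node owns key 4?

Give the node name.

Op 1: add NA@6 -> ring=[6:NA]
Op 2: add NB@72 -> ring=[6:NA,72:NB]
Op 3: add NC@81 -> ring=[6:NA,72:NB,81:NC]
Op 4: route key 6: smallest pos >= 6 is 6 -> NA
Op 5: route key 91: none >= 91, wrap to smallest pos 6 -> NA
Op 6: route key 40: smallest pos >= 40 is 72 -> NB
Op 7: add ND@52 -> ring=[6:NA,52:ND,72:NB,81:NC]
Final route key 4: smallest pos >= 4 is 6 -> NA

Answer: NA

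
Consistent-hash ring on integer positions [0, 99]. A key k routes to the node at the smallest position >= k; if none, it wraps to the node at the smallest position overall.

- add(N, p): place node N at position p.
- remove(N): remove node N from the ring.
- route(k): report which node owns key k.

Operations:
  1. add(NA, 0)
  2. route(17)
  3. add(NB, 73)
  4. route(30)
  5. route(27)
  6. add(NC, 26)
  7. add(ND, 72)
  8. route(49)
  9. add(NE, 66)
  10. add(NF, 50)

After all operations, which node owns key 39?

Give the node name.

Op 1: add NA@0 -> ring=[0:NA]
Op 2: route key 17: none >= 17, wrap to smallest pos 0 -> NA
Op 3: add NB@73 -> ring=[0:NA,73:NB]
Op 4: route key 30: smallest pos >= 30 is 73 -> NB
Op 5: route key 27: smallest pos >= 27 is 73 -> NB
Op 6: add NC@26 -> ring=[0:NA,26:NC,73:NB]
Op 7: add ND@72 -> ring=[0:NA,26:NC,72:ND,73:NB]
Op 8: route key 49: smallest pos >= 49 is 72 -> ND
Op 9: add NE@66 -> ring=[0:NA,26:NC,66:NE,72:ND,73:NB]
Op 10: add NF@50 -> ring=[0:NA,26:NC,50:NF,66:NE,72:ND,73:NB]
Final route key 39: smallest pos >= 39 is 50 -> NF

Answer: NF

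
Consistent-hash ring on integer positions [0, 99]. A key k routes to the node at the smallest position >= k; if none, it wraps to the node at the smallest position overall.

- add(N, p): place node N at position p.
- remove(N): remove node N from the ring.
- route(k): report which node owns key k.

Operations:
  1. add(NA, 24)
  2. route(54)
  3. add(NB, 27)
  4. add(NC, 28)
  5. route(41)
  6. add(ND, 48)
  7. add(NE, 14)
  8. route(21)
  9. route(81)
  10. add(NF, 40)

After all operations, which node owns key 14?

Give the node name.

Op 1: add NA@24 -> ring=[24:NA]
Op 2: route key 54: none >= 54, wrap to smallest pos 24 -> NA
Op 3: add NB@27 -> ring=[24:NA,27:NB]
Op 4: add NC@28 -> ring=[24:NA,27:NB,28:NC]
Op 5: route key 41: none >= 41, wrap to smallest pos 24 -> NA
Op 6: add ND@48 -> ring=[24:NA,27:NB,28:NC,48:ND]
Op 7: add NE@14 -> ring=[14:NE,24:NA,27:NB,28:NC,48:ND]
Op 8: route key 21: smallest pos >= 21 is 24 -> NA
Op 9: route key 81: none >= 81, wrap to smallest pos 14 -> NE
Op 10: add NF@40 -> ring=[14:NE,24:NA,27:NB,28:NC,40:NF,48:ND]
Final route key 14: smallest pos >= 14 is 14 -> NE

Answer: NE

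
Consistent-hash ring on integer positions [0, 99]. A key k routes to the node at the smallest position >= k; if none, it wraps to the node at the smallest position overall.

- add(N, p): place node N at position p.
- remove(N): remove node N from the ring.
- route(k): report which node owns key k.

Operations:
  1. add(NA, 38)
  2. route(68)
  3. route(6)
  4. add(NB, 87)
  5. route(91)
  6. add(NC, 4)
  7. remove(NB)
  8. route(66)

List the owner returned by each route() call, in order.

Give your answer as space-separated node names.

Answer: NA NA NA NC

Derivation:
Op 1: add NA@38 -> ring=[38:NA]
Op 2: route key 68: none >= 68, wrap to smallest pos 38 -> NA
Op 3: route key 6: smallest pos >= 6 is 38 -> NA
Op 4: add NB@87 -> ring=[38:NA,87:NB]
Op 5: route key 91: none >= 91, wrap to smallest pos 38 -> NA
Op 6: add NC@4 -> ring=[4:NC,38:NA,87:NB]
Op 7: remove NB -> ring=[4:NC,38:NA]
Op 8: route key 66: none >= 66, wrap to smallest pos 4 -> NC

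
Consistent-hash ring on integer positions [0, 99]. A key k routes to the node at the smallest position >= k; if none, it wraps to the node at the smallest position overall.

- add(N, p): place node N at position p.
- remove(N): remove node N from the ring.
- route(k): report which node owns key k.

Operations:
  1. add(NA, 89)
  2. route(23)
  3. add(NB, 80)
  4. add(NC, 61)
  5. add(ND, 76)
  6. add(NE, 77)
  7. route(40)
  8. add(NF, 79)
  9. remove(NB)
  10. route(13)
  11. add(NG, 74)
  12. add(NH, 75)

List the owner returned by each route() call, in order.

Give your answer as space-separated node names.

Op 1: add NA@89 -> ring=[89:NA]
Op 2: route key 23: smallest pos >= 23 is 89 -> NA
Op 3: add NB@80 -> ring=[80:NB,89:NA]
Op 4: add NC@61 -> ring=[61:NC,80:NB,89:NA]
Op 5: add ND@76 -> ring=[61:NC,76:ND,80:NB,89:NA]
Op 6: add NE@77 -> ring=[61:NC,76:ND,77:NE,80:NB,89:NA]
Op 7: route key 40: smallest pos >= 40 is 61 -> NC
Op 8: add NF@79 -> ring=[61:NC,76:ND,77:NE,79:NF,80:NB,89:NA]
Op 9: remove NB -> ring=[61:NC,76:ND,77:NE,79:NF,89:NA]
Op 10: route key 13: smallest pos >= 13 is 61 -> NC
Op 11: add NG@74 -> ring=[61:NC,74:NG,76:ND,77:NE,79:NF,89:NA]
Op 12: add NH@75 -> ring=[61:NC,74:NG,75:NH,76:ND,77:NE,79:NF,89:NA]

Answer: NA NC NC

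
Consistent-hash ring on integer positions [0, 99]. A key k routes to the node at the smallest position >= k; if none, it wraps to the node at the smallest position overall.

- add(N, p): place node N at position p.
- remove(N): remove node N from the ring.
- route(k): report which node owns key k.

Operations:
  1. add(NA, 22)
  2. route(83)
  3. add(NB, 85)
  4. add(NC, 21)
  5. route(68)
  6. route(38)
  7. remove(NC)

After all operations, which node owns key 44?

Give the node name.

Answer: NB

Derivation:
Op 1: add NA@22 -> ring=[22:NA]
Op 2: route key 83: none >= 83, wrap to smallest pos 22 -> NA
Op 3: add NB@85 -> ring=[22:NA,85:NB]
Op 4: add NC@21 -> ring=[21:NC,22:NA,85:NB]
Op 5: route key 68: smallest pos >= 68 is 85 -> NB
Op 6: route key 38: smallest pos >= 38 is 85 -> NB
Op 7: remove NC -> ring=[22:NA,85:NB]
Final route key 44: smallest pos >= 44 is 85 -> NB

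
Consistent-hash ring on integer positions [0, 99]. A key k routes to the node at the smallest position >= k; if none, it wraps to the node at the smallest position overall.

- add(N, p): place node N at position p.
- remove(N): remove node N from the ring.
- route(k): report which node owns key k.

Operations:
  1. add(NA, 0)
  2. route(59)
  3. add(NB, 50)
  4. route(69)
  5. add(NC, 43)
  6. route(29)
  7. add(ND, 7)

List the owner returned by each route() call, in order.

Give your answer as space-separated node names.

Answer: NA NA NC

Derivation:
Op 1: add NA@0 -> ring=[0:NA]
Op 2: route key 59: none >= 59, wrap to smallest pos 0 -> NA
Op 3: add NB@50 -> ring=[0:NA,50:NB]
Op 4: route key 69: none >= 69, wrap to smallest pos 0 -> NA
Op 5: add NC@43 -> ring=[0:NA,43:NC,50:NB]
Op 6: route key 29: smallest pos >= 29 is 43 -> NC
Op 7: add ND@7 -> ring=[0:NA,7:ND,43:NC,50:NB]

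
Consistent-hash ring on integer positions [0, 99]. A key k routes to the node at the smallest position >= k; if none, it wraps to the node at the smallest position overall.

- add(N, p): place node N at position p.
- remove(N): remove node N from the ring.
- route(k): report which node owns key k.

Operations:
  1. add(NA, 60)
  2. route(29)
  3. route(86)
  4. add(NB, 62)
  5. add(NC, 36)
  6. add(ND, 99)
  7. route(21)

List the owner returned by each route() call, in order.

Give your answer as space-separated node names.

Answer: NA NA NC

Derivation:
Op 1: add NA@60 -> ring=[60:NA]
Op 2: route key 29: smallest pos >= 29 is 60 -> NA
Op 3: route key 86: none >= 86, wrap to smallest pos 60 -> NA
Op 4: add NB@62 -> ring=[60:NA,62:NB]
Op 5: add NC@36 -> ring=[36:NC,60:NA,62:NB]
Op 6: add ND@99 -> ring=[36:NC,60:NA,62:NB,99:ND]
Op 7: route key 21: smallest pos >= 21 is 36 -> NC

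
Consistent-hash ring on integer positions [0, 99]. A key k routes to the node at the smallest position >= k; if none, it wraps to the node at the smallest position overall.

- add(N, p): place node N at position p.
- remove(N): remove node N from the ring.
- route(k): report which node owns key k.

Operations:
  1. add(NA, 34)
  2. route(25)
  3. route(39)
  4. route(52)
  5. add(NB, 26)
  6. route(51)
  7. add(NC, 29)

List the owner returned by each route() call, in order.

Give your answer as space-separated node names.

Answer: NA NA NA NB

Derivation:
Op 1: add NA@34 -> ring=[34:NA]
Op 2: route key 25: smallest pos >= 25 is 34 -> NA
Op 3: route key 39: none >= 39, wrap to smallest pos 34 -> NA
Op 4: route key 52: none >= 52, wrap to smallest pos 34 -> NA
Op 5: add NB@26 -> ring=[26:NB,34:NA]
Op 6: route key 51: none >= 51, wrap to smallest pos 26 -> NB
Op 7: add NC@29 -> ring=[26:NB,29:NC,34:NA]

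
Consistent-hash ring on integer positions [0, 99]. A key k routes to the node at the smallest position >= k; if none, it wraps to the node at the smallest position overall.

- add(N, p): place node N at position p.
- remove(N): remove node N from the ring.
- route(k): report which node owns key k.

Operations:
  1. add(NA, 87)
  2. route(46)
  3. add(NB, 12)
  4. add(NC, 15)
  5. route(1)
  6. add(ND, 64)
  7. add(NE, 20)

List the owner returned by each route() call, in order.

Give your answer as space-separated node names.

Answer: NA NB

Derivation:
Op 1: add NA@87 -> ring=[87:NA]
Op 2: route key 46: smallest pos >= 46 is 87 -> NA
Op 3: add NB@12 -> ring=[12:NB,87:NA]
Op 4: add NC@15 -> ring=[12:NB,15:NC,87:NA]
Op 5: route key 1: smallest pos >= 1 is 12 -> NB
Op 6: add ND@64 -> ring=[12:NB,15:NC,64:ND,87:NA]
Op 7: add NE@20 -> ring=[12:NB,15:NC,20:NE,64:ND,87:NA]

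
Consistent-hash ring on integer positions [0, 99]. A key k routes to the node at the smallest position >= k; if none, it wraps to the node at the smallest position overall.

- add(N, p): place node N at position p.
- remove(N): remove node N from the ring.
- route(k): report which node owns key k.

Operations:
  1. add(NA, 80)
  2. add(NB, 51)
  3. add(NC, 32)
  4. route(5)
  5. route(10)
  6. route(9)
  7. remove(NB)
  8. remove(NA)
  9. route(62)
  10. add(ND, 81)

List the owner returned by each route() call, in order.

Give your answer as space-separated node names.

Op 1: add NA@80 -> ring=[80:NA]
Op 2: add NB@51 -> ring=[51:NB,80:NA]
Op 3: add NC@32 -> ring=[32:NC,51:NB,80:NA]
Op 4: route key 5: smallest pos >= 5 is 32 -> NC
Op 5: route key 10: smallest pos >= 10 is 32 -> NC
Op 6: route key 9: smallest pos >= 9 is 32 -> NC
Op 7: remove NB -> ring=[32:NC,80:NA]
Op 8: remove NA -> ring=[32:NC]
Op 9: route key 62: none >= 62, wrap to smallest pos 32 -> NC
Op 10: add ND@81 -> ring=[32:NC,81:ND]

Answer: NC NC NC NC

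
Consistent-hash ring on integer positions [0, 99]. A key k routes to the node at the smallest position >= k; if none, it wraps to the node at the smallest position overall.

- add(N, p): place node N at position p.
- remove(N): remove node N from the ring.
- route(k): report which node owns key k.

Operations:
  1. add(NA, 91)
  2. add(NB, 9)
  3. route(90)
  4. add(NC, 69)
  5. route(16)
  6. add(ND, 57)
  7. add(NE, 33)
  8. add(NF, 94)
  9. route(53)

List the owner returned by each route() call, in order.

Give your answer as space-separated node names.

Answer: NA NC ND

Derivation:
Op 1: add NA@91 -> ring=[91:NA]
Op 2: add NB@9 -> ring=[9:NB,91:NA]
Op 3: route key 90: smallest pos >= 90 is 91 -> NA
Op 4: add NC@69 -> ring=[9:NB,69:NC,91:NA]
Op 5: route key 16: smallest pos >= 16 is 69 -> NC
Op 6: add ND@57 -> ring=[9:NB,57:ND,69:NC,91:NA]
Op 7: add NE@33 -> ring=[9:NB,33:NE,57:ND,69:NC,91:NA]
Op 8: add NF@94 -> ring=[9:NB,33:NE,57:ND,69:NC,91:NA,94:NF]
Op 9: route key 53: smallest pos >= 53 is 57 -> ND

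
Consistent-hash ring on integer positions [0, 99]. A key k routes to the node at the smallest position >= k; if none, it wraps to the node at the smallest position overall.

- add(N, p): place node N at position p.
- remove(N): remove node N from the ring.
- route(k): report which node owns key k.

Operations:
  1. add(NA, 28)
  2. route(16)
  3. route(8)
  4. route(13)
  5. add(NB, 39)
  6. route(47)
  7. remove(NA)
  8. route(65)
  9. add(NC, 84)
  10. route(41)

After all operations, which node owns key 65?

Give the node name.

Op 1: add NA@28 -> ring=[28:NA]
Op 2: route key 16: smallest pos >= 16 is 28 -> NA
Op 3: route key 8: smallest pos >= 8 is 28 -> NA
Op 4: route key 13: smallest pos >= 13 is 28 -> NA
Op 5: add NB@39 -> ring=[28:NA,39:NB]
Op 6: route key 47: none >= 47, wrap to smallest pos 28 -> NA
Op 7: remove NA -> ring=[39:NB]
Op 8: route key 65: none >= 65, wrap to smallest pos 39 -> NB
Op 9: add NC@84 -> ring=[39:NB,84:NC]
Op 10: route key 41: smallest pos >= 41 is 84 -> NC
Final route key 65: smallest pos >= 65 is 84 -> NC

Answer: NC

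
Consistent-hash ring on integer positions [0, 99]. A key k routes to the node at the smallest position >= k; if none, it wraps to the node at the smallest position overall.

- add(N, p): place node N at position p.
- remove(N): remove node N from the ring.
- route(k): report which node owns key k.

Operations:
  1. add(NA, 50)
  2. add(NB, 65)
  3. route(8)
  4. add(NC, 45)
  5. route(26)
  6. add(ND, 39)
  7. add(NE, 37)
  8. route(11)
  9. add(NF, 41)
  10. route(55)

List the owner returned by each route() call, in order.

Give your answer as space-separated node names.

Op 1: add NA@50 -> ring=[50:NA]
Op 2: add NB@65 -> ring=[50:NA,65:NB]
Op 3: route key 8: smallest pos >= 8 is 50 -> NA
Op 4: add NC@45 -> ring=[45:NC,50:NA,65:NB]
Op 5: route key 26: smallest pos >= 26 is 45 -> NC
Op 6: add ND@39 -> ring=[39:ND,45:NC,50:NA,65:NB]
Op 7: add NE@37 -> ring=[37:NE,39:ND,45:NC,50:NA,65:NB]
Op 8: route key 11: smallest pos >= 11 is 37 -> NE
Op 9: add NF@41 -> ring=[37:NE,39:ND,41:NF,45:NC,50:NA,65:NB]
Op 10: route key 55: smallest pos >= 55 is 65 -> NB

Answer: NA NC NE NB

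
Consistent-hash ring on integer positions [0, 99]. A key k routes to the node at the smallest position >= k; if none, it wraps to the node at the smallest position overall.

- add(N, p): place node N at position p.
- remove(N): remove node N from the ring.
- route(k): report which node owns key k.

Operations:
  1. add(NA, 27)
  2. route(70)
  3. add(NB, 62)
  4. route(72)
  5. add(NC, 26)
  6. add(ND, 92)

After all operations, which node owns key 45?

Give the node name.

Answer: NB

Derivation:
Op 1: add NA@27 -> ring=[27:NA]
Op 2: route key 70: none >= 70, wrap to smallest pos 27 -> NA
Op 3: add NB@62 -> ring=[27:NA,62:NB]
Op 4: route key 72: none >= 72, wrap to smallest pos 27 -> NA
Op 5: add NC@26 -> ring=[26:NC,27:NA,62:NB]
Op 6: add ND@92 -> ring=[26:NC,27:NA,62:NB,92:ND]
Final route key 45: smallest pos >= 45 is 62 -> NB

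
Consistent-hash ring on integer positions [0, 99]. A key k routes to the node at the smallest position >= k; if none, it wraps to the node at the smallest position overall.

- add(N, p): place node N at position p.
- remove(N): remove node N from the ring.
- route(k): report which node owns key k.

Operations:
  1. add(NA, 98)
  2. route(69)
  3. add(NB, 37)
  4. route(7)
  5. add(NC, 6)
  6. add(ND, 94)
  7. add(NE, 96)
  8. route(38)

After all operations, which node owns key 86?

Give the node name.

Op 1: add NA@98 -> ring=[98:NA]
Op 2: route key 69: smallest pos >= 69 is 98 -> NA
Op 3: add NB@37 -> ring=[37:NB,98:NA]
Op 4: route key 7: smallest pos >= 7 is 37 -> NB
Op 5: add NC@6 -> ring=[6:NC,37:NB,98:NA]
Op 6: add ND@94 -> ring=[6:NC,37:NB,94:ND,98:NA]
Op 7: add NE@96 -> ring=[6:NC,37:NB,94:ND,96:NE,98:NA]
Op 8: route key 38: smallest pos >= 38 is 94 -> ND
Final route key 86: smallest pos >= 86 is 94 -> ND

Answer: ND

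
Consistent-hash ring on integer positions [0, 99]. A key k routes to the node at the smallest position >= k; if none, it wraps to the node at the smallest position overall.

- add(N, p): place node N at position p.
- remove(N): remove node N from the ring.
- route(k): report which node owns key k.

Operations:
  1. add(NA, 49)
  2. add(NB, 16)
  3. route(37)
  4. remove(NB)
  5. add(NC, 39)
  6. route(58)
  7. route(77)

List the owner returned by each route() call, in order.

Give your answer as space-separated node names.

Answer: NA NC NC

Derivation:
Op 1: add NA@49 -> ring=[49:NA]
Op 2: add NB@16 -> ring=[16:NB,49:NA]
Op 3: route key 37: smallest pos >= 37 is 49 -> NA
Op 4: remove NB -> ring=[49:NA]
Op 5: add NC@39 -> ring=[39:NC,49:NA]
Op 6: route key 58: none >= 58, wrap to smallest pos 39 -> NC
Op 7: route key 77: none >= 77, wrap to smallest pos 39 -> NC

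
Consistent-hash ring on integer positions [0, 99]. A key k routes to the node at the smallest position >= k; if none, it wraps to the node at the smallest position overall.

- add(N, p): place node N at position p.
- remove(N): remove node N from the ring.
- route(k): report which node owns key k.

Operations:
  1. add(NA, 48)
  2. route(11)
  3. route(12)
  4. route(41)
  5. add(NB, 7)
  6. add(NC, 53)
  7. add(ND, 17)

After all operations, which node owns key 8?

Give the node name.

Op 1: add NA@48 -> ring=[48:NA]
Op 2: route key 11: smallest pos >= 11 is 48 -> NA
Op 3: route key 12: smallest pos >= 12 is 48 -> NA
Op 4: route key 41: smallest pos >= 41 is 48 -> NA
Op 5: add NB@7 -> ring=[7:NB,48:NA]
Op 6: add NC@53 -> ring=[7:NB,48:NA,53:NC]
Op 7: add ND@17 -> ring=[7:NB,17:ND,48:NA,53:NC]
Final route key 8: smallest pos >= 8 is 17 -> ND

Answer: ND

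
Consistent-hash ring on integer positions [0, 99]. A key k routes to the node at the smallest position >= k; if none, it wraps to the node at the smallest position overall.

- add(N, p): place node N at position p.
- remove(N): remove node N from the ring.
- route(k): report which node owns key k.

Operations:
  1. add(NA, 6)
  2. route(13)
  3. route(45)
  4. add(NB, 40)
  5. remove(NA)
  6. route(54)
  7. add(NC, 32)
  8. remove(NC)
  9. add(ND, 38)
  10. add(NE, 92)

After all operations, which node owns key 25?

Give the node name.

Answer: ND

Derivation:
Op 1: add NA@6 -> ring=[6:NA]
Op 2: route key 13: none >= 13, wrap to smallest pos 6 -> NA
Op 3: route key 45: none >= 45, wrap to smallest pos 6 -> NA
Op 4: add NB@40 -> ring=[6:NA,40:NB]
Op 5: remove NA -> ring=[40:NB]
Op 6: route key 54: none >= 54, wrap to smallest pos 40 -> NB
Op 7: add NC@32 -> ring=[32:NC,40:NB]
Op 8: remove NC -> ring=[40:NB]
Op 9: add ND@38 -> ring=[38:ND,40:NB]
Op 10: add NE@92 -> ring=[38:ND,40:NB,92:NE]
Final route key 25: smallest pos >= 25 is 38 -> ND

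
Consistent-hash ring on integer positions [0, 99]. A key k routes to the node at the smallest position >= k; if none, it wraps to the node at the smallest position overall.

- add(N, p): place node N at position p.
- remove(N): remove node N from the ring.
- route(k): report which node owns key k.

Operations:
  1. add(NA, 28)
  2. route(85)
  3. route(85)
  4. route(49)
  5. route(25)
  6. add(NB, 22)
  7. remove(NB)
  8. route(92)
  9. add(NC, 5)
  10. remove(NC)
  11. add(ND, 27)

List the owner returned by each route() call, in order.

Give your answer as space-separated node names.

Answer: NA NA NA NA NA

Derivation:
Op 1: add NA@28 -> ring=[28:NA]
Op 2: route key 85: none >= 85, wrap to smallest pos 28 -> NA
Op 3: route key 85: none >= 85, wrap to smallest pos 28 -> NA
Op 4: route key 49: none >= 49, wrap to smallest pos 28 -> NA
Op 5: route key 25: smallest pos >= 25 is 28 -> NA
Op 6: add NB@22 -> ring=[22:NB,28:NA]
Op 7: remove NB -> ring=[28:NA]
Op 8: route key 92: none >= 92, wrap to smallest pos 28 -> NA
Op 9: add NC@5 -> ring=[5:NC,28:NA]
Op 10: remove NC -> ring=[28:NA]
Op 11: add ND@27 -> ring=[27:ND,28:NA]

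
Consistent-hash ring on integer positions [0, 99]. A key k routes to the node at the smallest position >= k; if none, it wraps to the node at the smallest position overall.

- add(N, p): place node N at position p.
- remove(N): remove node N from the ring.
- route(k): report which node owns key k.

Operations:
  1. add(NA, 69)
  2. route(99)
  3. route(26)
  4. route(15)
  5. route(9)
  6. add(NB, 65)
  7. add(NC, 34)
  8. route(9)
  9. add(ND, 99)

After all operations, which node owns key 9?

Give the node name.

Answer: NC

Derivation:
Op 1: add NA@69 -> ring=[69:NA]
Op 2: route key 99: none >= 99, wrap to smallest pos 69 -> NA
Op 3: route key 26: smallest pos >= 26 is 69 -> NA
Op 4: route key 15: smallest pos >= 15 is 69 -> NA
Op 5: route key 9: smallest pos >= 9 is 69 -> NA
Op 6: add NB@65 -> ring=[65:NB,69:NA]
Op 7: add NC@34 -> ring=[34:NC,65:NB,69:NA]
Op 8: route key 9: smallest pos >= 9 is 34 -> NC
Op 9: add ND@99 -> ring=[34:NC,65:NB,69:NA,99:ND]
Final route key 9: smallest pos >= 9 is 34 -> NC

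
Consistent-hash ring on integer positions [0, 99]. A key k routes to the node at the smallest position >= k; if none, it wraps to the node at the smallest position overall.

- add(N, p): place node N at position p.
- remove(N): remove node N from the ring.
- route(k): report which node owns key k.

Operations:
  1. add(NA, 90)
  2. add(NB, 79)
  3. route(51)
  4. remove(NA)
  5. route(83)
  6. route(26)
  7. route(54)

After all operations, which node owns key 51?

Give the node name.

Answer: NB

Derivation:
Op 1: add NA@90 -> ring=[90:NA]
Op 2: add NB@79 -> ring=[79:NB,90:NA]
Op 3: route key 51: smallest pos >= 51 is 79 -> NB
Op 4: remove NA -> ring=[79:NB]
Op 5: route key 83: none >= 83, wrap to smallest pos 79 -> NB
Op 6: route key 26: smallest pos >= 26 is 79 -> NB
Op 7: route key 54: smallest pos >= 54 is 79 -> NB
Final route key 51: smallest pos >= 51 is 79 -> NB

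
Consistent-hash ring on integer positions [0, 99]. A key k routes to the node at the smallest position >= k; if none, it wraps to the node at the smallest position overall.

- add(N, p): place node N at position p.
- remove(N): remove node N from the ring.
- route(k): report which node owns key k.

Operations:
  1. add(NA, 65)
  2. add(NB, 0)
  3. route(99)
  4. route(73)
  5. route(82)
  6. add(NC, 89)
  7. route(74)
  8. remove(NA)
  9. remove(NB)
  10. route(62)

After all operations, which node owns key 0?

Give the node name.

Op 1: add NA@65 -> ring=[65:NA]
Op 2: add NB@0 -> ring=[0:NB,65:NA]
Op 3: route key 99: none >= 99, wrap to smallest pos 0 -> NB
Op 4: route key 73: none >= 73, wrap to smallest pos 0 -> NB
Op 5: route key 82: none >= 82, wrap to smallest pos 0 -> NB
Op 6: add NC@89 -> ring=[0:NB,65:NA,89:NC]
Op 7: route key 74: smallest pos >= 74 is 89 -> NC
Op 8: remove NA -> ring=[0:NB,89:NC]
Op 9: remove NB -> ring=[89:NC]
Op 10: route key 62: smallest pos >= 62 is 89 -> NC
Final route key 0: smallest pos >= 0 is 89 -> NC

Answer: NC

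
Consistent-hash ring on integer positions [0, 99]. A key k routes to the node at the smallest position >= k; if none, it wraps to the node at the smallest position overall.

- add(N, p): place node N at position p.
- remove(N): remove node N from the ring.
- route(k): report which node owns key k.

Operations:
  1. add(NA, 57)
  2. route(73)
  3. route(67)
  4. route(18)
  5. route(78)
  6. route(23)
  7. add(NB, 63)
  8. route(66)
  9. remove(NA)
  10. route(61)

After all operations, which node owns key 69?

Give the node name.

Answer: NB

Derivation:
Op 1: add NA@57 -> ring=[57:NA]
Op 2: route key 73: none >= 73, wrap to smallest pos 57 -> NA
Op 3: route key 67: none >= 67, wrap to smallest pos 57 -> NA
Op 4: route key 18: smallest pos >= 18 is 57 -> NA
Op 5: route key 78: none >= 78, wrap to smallest pos 57 -> NA
Op 6: route key 23: smallest pos >= 23 is 57 -> NA
Op 7: add NB@63 -> ring=[57:NA,63:NB]
Op 8: route key 66: none >= 66, wrap to smallest pos 57 -> NA
Op 9: remove NA -> ring=[63:NB]
Op 10: route key 61: smallest pos >= 61 is 63 -> NB
Final route key 69: none >= 69, wrap to smallest pos 63 -> NB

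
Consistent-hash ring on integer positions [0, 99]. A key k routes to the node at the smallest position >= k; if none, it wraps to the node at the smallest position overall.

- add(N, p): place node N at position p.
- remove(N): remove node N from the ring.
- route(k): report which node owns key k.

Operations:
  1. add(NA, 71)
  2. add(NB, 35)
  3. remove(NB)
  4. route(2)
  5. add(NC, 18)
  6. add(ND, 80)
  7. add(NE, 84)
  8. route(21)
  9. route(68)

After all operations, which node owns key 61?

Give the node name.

Op 1: add NA@71 -> ring=[71:NA]
Op 2: add NB@35 -> ring=[35:NB,71:NA]
Op 3: remove NB -> ring=[71:NA]
Op 4: route key 2: smallest pos >= 2 is 71 -> NA
Op 5: add NC@18 -> ring=[18:NC,71:NA]
Op 6: add ND@80 -> ring=[18:NC,71:NA,80:ND]
Op 7: add NE@84 -> ring=[18:NC,71:NA,80:ND,84:NE]
Op 8: route key 21: smallest pos >= 21 is 71 -> NA
Op 9: route key 68: smallest pos >= 68 is 71 -> NA
Final route key 61: smallest pos >= 61 is 71 -> NA

Answer: NA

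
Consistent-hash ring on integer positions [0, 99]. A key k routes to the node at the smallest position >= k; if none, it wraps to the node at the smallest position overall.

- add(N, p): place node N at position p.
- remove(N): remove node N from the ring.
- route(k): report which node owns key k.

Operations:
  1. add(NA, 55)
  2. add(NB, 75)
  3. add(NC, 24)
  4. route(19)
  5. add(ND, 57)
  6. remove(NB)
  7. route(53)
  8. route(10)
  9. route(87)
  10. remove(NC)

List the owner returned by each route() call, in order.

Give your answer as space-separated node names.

Answer: NC NA NC NC

Derivation:
Op 1: add NA@55 -> ring=[55:NA]
Op 2: add NB@75 -> ring=[55:NA,75:NB]
Op 3: add NC@24 -> ring=[24:NC,55:NA,75:NB]
Op 4: route key 19: smallest pos >= 19 is 24 -> NC
Op 5: add ND@57 -> ring=[24:NC,55:NA,57:ND,75:NB]
Op 6: remove NB -> ring=[24:NC,55:NA,57:ND]
Op 7: route key 53: smallest pos >= 53 is 55 -> NA
Op 8: route key 10: smallest pos >= 10 is 24 -> NC
Op 9: route key 87: none >= 87, wrap to smallest pos 24 -> NC
Op 10: remove NC -> ring=[55:NA,57:ND]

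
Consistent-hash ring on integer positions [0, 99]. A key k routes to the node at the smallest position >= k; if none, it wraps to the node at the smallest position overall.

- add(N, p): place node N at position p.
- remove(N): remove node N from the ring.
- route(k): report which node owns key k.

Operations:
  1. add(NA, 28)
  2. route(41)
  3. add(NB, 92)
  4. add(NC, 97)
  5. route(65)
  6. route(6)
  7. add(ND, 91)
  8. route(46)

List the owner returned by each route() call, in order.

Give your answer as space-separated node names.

Answer: NA NB NA ND

Derivation:
Op 1: add NA@28 -> ring=[28:NA]
Op 2: route key 41: none >= 41, wrap to smallest pos 28 -> NA
Op 3: add NB@92 -> ring=[28:NA,92:NB]
Op 4: add NC@97 -> ring=[28:NA,92:NB,97:NC]
Op 5: route key 65: smallest pos >= 65 is 92 -> NB
Op 6: route key 6: smallest pos >= 6 is 28 -> NA
Op 7: add ND@91 -> ring=[28:NA,91:ND,92:NB,97:NC]
Op 8: route key 46: smallest pos >= 46 is 91 -> ND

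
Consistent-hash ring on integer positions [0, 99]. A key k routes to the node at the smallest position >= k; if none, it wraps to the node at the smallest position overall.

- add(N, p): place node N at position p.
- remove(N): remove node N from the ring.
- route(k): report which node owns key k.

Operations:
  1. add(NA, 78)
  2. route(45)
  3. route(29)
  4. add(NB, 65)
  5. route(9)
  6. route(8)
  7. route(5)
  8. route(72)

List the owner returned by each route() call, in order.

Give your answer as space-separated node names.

Op 1: add NA@78 -> ring=[78:NA]
Op 2: route key 45: smallest pos >= 45 is 78 -> NA
Op 3: route key 29: smallest pos >= 29 is 78 -> NA
Op 4: add NB@65 -> ring=[65:NB,78:NA]
Op 5: route key 9: smallest pos >= 9 is 65 -> NB
Op 6: route key 8: smallest pos >= 8 is 65 -> NB
Op 7: route key 5: smallest pos >= 5 is 65 -> NB
Op 8: route key 72: smallest pos >= 72 is 78 -> NA

Answer: NA NA NB NB NB NA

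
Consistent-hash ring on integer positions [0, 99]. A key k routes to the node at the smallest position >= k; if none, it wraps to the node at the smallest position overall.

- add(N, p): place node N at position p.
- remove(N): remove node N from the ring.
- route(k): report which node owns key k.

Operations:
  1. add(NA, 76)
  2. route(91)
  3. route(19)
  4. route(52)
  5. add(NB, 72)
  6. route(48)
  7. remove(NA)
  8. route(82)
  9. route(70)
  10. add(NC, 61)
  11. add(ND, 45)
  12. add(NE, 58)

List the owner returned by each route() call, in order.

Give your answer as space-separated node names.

Op 1: add NA@76 -> ring=[76:NA]
Op 2: route key 91: none >= 91, wrap to smallest pos 76 -> NA
Op 3: route key 19: smallest pos >= 19 is 76 -> NA
Op 4: route key 52: smallest pos >= 52 is 76 -> NA
Op 5: add NB@72 -> ring=[72:NB,76:NA]
Op 6: route key 48: smallest pos >= 48 is 72 -> NB
Op 7: remove NA -> ring=[72:NB]
Op 8: route key 82: none >= 82, wrap to smallest pos 72 -> NB
Op 9: route key 70: smallest pos >= 70 is 72 -> NB
Op 10: add NC@61 -> ring=[61:NC,72:NB]
Op 11: add ND@45 -> ring=[45:ND,61:NC,72:NB]
Op 12: add NE@58 -> ring=[45:ND,58:NE,61:NC,72:NB]

Answer: NA NA NA NB NB NB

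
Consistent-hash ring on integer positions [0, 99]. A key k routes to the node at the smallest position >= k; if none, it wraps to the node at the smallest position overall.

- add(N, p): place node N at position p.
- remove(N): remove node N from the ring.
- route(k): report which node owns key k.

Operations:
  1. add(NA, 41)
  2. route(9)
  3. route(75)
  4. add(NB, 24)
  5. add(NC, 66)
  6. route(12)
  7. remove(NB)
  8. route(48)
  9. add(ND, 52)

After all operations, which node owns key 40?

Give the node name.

Op 1: add NA@41 -> ring=[41:NA]
Op 2: route key 9: smallest pos >= 9 is 41 -> NA
Op 3: route key 75: none >= 75, wrap to smallest pos 41 -> NA
Op 4: add NB@24 -> ring=[24:NB,41:NA]
Op 5: add NC@66 -> ring=[24:NB,41:NA,66:NC]
Op 6: route key 12: smallest pos >= 12 is 24 -> NB
Op 7: remove NB -> ring=[41:NA,66:NC]
Op 8: route key 48: smallest pos >= 48 is 66 -> NC
Op 9: add ND@52 -> ring=[41:NA,52:ND,66:NC]
Final route key 40: smallest pos >= 40 is 41 -> NA

Answer: NA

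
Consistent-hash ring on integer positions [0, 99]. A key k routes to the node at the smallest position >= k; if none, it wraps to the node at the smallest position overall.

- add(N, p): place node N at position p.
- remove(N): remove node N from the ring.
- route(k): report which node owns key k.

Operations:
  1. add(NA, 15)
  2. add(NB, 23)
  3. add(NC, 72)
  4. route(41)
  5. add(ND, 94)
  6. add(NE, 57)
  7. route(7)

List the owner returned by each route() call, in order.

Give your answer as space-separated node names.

Op 1: add NA@15 -> ring=[15:NA]
Op 2: add NB@23 -> ring=[15:NA,23:NB]
Op 3: add NC@72 -> ring=[15:NA,23:NB,72:NC]
Op 4: route key 41: smallest pos >= 41 is 72 -> NC
Op 5: add ND@94 -> ring=[15:NA,23:NB,72:NC,94:ND]
Op 6: add NE@57 -> ring=[15:NA,23:NB,57:NE,72:NC,94:ND]
Op 7: route key 7: smallest pos >= 7 is 15 -> NA

Answer: NC NA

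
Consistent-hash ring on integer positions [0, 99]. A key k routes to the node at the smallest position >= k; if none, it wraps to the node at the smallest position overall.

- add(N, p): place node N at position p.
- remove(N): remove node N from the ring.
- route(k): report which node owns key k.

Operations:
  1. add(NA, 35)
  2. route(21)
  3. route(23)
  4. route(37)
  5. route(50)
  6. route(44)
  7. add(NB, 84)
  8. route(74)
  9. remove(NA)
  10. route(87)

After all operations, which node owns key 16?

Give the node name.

Answer: NB

Derivation:
Op 1: add NA@35 -> ring=[35:NA]
Op 2: route key 21: smallest pos >= 21 is 35 -> NA
Op 3: route key 23: smallest pos >= 23 is 35 -> NA
Op 4: route key 37: none >= 37, wrap to smallest pos 35 -> NA
Op 5: route key 50: none >= 50, wrap to smallest pos 35 -> NA
Op 6: route key 44: none >= 44, wrap to smallest pos 35 -> NA
Op 7: add NB@84 -> ring=[35:NA,84:NB]
Op 8: route key 74: smallest pos >= 74 is 84 -> NB
Op 9: remove NA -> ring=[84:NB]
Op 10: route key 87: none >= 87, wrap to smallest pos 84 -> NB
Final route key 16: smallest pos >= 16 is 84 -> NB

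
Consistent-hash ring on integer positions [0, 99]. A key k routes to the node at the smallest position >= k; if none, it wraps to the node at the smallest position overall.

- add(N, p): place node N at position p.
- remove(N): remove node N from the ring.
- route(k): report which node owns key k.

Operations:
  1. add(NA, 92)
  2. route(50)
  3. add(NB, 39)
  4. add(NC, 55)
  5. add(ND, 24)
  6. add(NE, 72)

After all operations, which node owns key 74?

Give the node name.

Op 1: add NA@92 -> ring=[92:NA]
Op 2: route key 50: smallest pos >= 50 is 92 -> NA
Op 3: add NB@39 -> ring=[39:NB,92:NA]
Op 4: add NC@55 -> ring=[39:NB,55:NC,92:NA]
Op 5: add ND@24 -> ring=[24:ND,39:NB,55:NC,92:NA]
Op 6: add NE@72 -> ring=[24:ND,39:NB,55:NC,72:NE,92:NA]
Final route key 74: smallest pos >= 74 is 92 -> NA

Answer: NA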